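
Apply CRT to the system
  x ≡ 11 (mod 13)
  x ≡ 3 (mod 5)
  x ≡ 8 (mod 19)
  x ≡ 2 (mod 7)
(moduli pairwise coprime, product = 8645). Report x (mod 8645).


Product of moduli M = 13 · 5 · 19 · 7 = 8645.
Merge one congruence at a time:
  Start: x ≡ 11 (mod 13).
  Combine with x ≡ 3 (mod 5); new modulus lcm = 65.
    Write x = 11 + 13·t and substitute into x ≡ 3 (mod 5): 13·t ≡ 3 − 11 = -8 (mod 5).
    Reduce coefficients mod 5: 3·t ≡ 2 (mod 5).
    The inverse of 3 mod 5 is 2 (since 3·2 = 6 = 1·5 + 1), so t ≡ 2·2 = 4 ≡ 4 (mod 5).
    Then x = 11 + 13·4 = 63, valid modulo lcm(13, 5) = 65: x ≡ 63 (mod 65).
  Combine with x ≡ 8 (mod 19); new modulus lcm = 1235.
    Write x = 63 + 65·t and substitute into x ≡ 8 (mod 19): 65·t ≡ 8 − 63 = -55 (mod 19).
    Reduce coefficients mod 19: 8·t ≡ 2 (mod 19).
    The inverse of 8 mod 19 is 12 (since 8·12 = 96 = 5·19 + 1), so t ≡ 12·2 = 24 ≡ 5 (mod 19).
    Then x = 63 + 65·5 = 388, valid modulo lcm(65, 19) = 1235: x ≡ 388 (mod 1235).
  Combine with x ≡ 2 (mod 7); new modulus lcm = 8645.
    Write x = 388 + 1235·t and substitute into x ≡ 2 (mod 7): 1235·t ≡ 2 − 388 = -386 (mod 7).
    Reduce coefficients mod 7: 3·t ≡ 6 (mod 7).
    The inverse of 3 mod 7 is 5 (since 3·5 = 15 = 2·7 + 1), so t ≡ 5·6 = 30 ≡ 2 (mod 7).
    Then x = 388 + 1235·2 = 2858, valid modulo lcm(1235, 7) = 8645: x ≡ 2858 (mod 8645).
Verify against each original: 2858 mod 13 = 11, 2858 mod 5 = 3, 2858 mod 19 = 8, 2858 mod 7 = 2.

x ≡ 2858 (mod 8645).


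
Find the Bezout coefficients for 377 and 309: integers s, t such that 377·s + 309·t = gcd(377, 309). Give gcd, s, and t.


Euclidean algorithm on (377, 309) — divide until remainder is 0:
  377 = 1 · 309 + 68
  309 = 4 · 68 + 37
  68 = 1 · 37 + 31
  37 = 1 · 31 + 6
  31 = 5 · 6 + 1
  6 = 6 · 1 + 0
gcd(377, 309) = 1.
Track Bezout coefficients alongside the remainders: start with r₀ = 377 = a·1 + b·0 (s = 1, t = 0) and r₁ = 309 = a·0 + b·1 (s = 0, t = 1); each new remainder r_{k+1} = r_{k-1} − q_k·r_k inherits s_{k+1} = s_{k-1} − q_k·s_k, t_{k+1} = t_{k-1} − q_k·t_k, so r_k = a·s_k + b·t_k at every step:
  q = 1: r = 68, s = 1 − 1·0 = 1, t = 0 − 1·1 = -1  (check: 377·1 + 309·(-1) = 68)
  q = 4: r = 37, s = 0 − 4·1 = -4, t = 1 − 4·(-1) = 5  (check: 377·(-4) + 309·5 = 37)
  q = 1: r = 31, s = 1 − 1·(-4) = 5, t = -1 − 1·5 = -6  (check: 377·5 + 309·(-6) = 31)
  q = 1: r = 6, s = -4 − 1·5 = -9, t = 5 − 1·(-6) = 11  (check: 377·(-9) + 309·11 = 6)
  q = 5: r = 1, s = 5 − 5·(-9) = 50, t = -6 − 5·11 = -61  (check: 377·50 + 309·(-61) = 1)
The row with r = 1 (the gcd) gives the Bezout coefficients s = 50, t = -61.
Result: 377 · (50) + 309 · (-61) = 1.

gcd(377, 309) = 1; s = 50, t = -61 (check: 377·50 + 309·(-61) = 1).


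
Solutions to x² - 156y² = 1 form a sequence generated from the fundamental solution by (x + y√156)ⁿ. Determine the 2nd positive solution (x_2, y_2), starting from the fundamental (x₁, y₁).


Step 1: Find the fundamental solution (x₁, y₁) of x² - 156y² = 1.
  Expand √156 as a continued fraction. a₀ = ⌊√156⌋ = 12; iterate m_{k+1} = d_k·a_k − m_k, d_{k+1} = (156 − m_{k+1}²)/d_k, a_{k+1} = ⌊(a₀ + m_{k+1})/d_{k+1}⌋ (starting m₀ = 0, d₀ = 1), with convergents p_k = a_k·p_{k-1} + p_{k-2}, q_k = a_k·q_{k-1} + q_{k-2} (p₋₁ = 1, q₋₁ = 0):
  k = 0: a₀ = 12; p₀/q₀ = 12/1; p₀² − 156·q₀² = 144 − 156 = -12.
  k = 1: m = 12, d = 12, a = ⌊(12 + 12)/12⌋ = 2; p/q = (2·12 + 1)/(2·1 + 0) = 25/2; p² − 156·q² = 625 − 624 = 1.
  The first convergent with p² − 156·q² = 1 gives the fundamental solution (x₁, y₁) = (25, 2).
Step 2: Apply the recurrence (x_{n+1}, y_{n+1}) = (x₁x_n + 156y₁y_n, x₁y_n + y₁x_n) repeatedly.
  From (x_1, y_1) = (25, 2): x_2 = 25·25 + 156·2·2 = 1249; y_2 = 25·2 + 2·25 = 100.
Step 3: Verify x_2² - 156·y_2² = 1560001 - 1560000 = 1 (should be 1). ✓

(x_1, y_1) = (25, 2); (x_2, y_2) = (1249, 100).


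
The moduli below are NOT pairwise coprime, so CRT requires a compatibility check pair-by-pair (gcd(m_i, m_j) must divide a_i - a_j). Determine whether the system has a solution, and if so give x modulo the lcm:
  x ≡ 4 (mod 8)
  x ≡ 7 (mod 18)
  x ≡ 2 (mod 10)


Moduli 8, 18, 10 are not pairwise coprime, so CRT works modulo lcm(m_i) when all pairwise compatibility conditions hold.
Pairwise compatibility: gcd(m_i, m_j) must divide a_i - a_j for every pair.
Merge one congruence at a time:
  Start: x ≡ 4 (mod 8).
  Combine with x ≡ 7 (mod 18): gcd(8, 18) = 2, and 7 - 4 = 3 is NOT divisible by 2.
    ⇒ system is inconsistent (no integer solution).

No solution (the system is inconsistent).


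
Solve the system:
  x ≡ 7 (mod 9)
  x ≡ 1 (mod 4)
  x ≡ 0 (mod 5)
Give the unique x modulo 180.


Moduli 9, 4, 5 are pairwise coprime; by CRT there is a unique solution modulo M = 9 · 4 · 5 = 180.
Solve pairwise, accumulating the modulus:
  Start with x ≡ 7 (mod 9).
  Combine with x ≡ 1 (mod 4): since gcd(9, 4) = 1, we get a unique residue mod 36.
    Write x = 7 + 9·t and substitute into x ≡ 1 (mod 4): 9·t ≡ 1 − 7 = -6 (mod 4).
    Reduce coefficients mod 4: 1·t ≡ 2 (mod 4).
    So t ≡ 2 (mod 4).
    Then x = 7 + 9·2 = 25, valid modulo lcm(9, 4) = 36: x ≡ 25 (mod 36).
  Combine with x ≡ 0 (mod 5): since gcd(36, 5) = 1, we get a unique residue mod 180.
    Write x = 25 + 36·t and substitute into x ≡ 0 (mod 5): 36·t ≡ 0 − 25 = -25 (mod 5).
    Reduce coefficients mod 5: 1·t ≡ 0 (mod 5).
    So t ≡ 0 (mod 5).
    Then x = 25 + 36·0 = 25, valid modulo lcm(36, 5) = 180: x ≡ 25 (mod 180).
Verify: 25 mod 9 = 7 ✓, 25 mod 4 = 1 ✓, 25 mod 5 = 0 ✓.

x ≡ 25 (mod 180).


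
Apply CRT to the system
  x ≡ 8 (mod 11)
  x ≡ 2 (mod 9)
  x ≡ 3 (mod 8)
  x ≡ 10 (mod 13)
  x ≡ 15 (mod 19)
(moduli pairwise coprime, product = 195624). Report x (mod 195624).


Product of moduli M = 11 · 9 · 8 · 13 · 19 = 195624.
Merge one congruence at a time:
  Start: x ≡ 8 (mod 11).
  Combine with x ≡ 2 (mod 9); new modulus lcm = 99.
    Write x = 8 + 11·t and substitute into x ≡ 2 (mod 9): 11·t ≡ 2 − 8 = -6 (mod 9).
    Reduce coefficients mod 9: 2·t ≡ 3 (mod 9).
    The inverse of 2 mod 9 is 5 (since 2·5 = 10 = 1·9 + 1), so t ≡ 5·3 = 15 ≡ 6 (mod 9).
    Then x = 8 + 11·6 = 74, valid modulo lcm(11, 9) = 99: x ≡ 74 (mod 99).
  Combine with x ≡ 3 (mod 8); new modulus lcm = 792.
    Write x = 74 + 99·t and substitute into x ≡ 3 (mod 8): 99·t ≡ 3 − 74 = -71 (mod 8).
    Reduce coefficients mod 8: 3·t ≡ 1 (mod 8).
    The inverse of 3 mod 8 is 3 (since 3·3 = 9 = 1·8 + 1), so t ≡ 3·1 = 3 ≡ 3 (mod 8).
    Then x = 74 + 99·3 = 371, valid modulo lcm(99, 8) = 792: x ≡ 371 (mod 792).
  Combine with x ≡ 10 (mod 13); new modulus lcm = 10296.
    Write x = 371 + 792·t and substitute into x ≡ 10 (mod 13): 792·t ≡ 10 − 371 = -361 (mod 13).
    Reduce coefficients mod 13: 12·t ≡ 3 (mod 13).
    The inverse of 12 mod 13 is 12 (since 12·12 = 144 = 11·13 + 1), so t ≡ 12·3 = 36 ≡ 10 (mod 13).
    Then x = 371 + 792·10 = 8291, valid modulo lcm(792, 13) = 10296: x ≡ 8291 (mod 10296).
  Combine with x ≡ 15 (mod 19); new modulus lcm = 195624.
    Write x = 8291 + 10296·t and substitute into x ≡ 15 (mod 19): 10296·t ≡ 15 − 8291 = -8276 (mod 19).
    Reduce coefficients mod 19: 17·t ≡ 8 (mod 19).
    The inverse of 17 mod 19 is 9 (since 17·9 = 153 = 8·19 + 1), so t ≡ 9·8 = 72 ≡ 15 (mod 19).
    Then x = 8291 + 10296·15 = 162731, valid modulo lcm(10296, 19) = 195624: x ≡ 162731 (mod 195624).
Verify against each original: 162731 mod 11 = 8, 162731 mod 9 = 2, 162731 mod 8 = 3, 162731 mod 13 = 10, 162731 mod 19 = 15.

x ≡ 162731 (mod 195624).


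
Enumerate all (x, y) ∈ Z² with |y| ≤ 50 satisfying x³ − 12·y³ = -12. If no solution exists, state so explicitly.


The equation is x³ - 12y³ = -12. For fixed y, x³ = 12·y³ − 12, so a solution requires the RHS to be a perfect cube.
Strategy: iterate y from -50 to 50, compute RHS = 12·y³ − 12, and check whether it is a (positive or negative) perfect cube.
Check small values of y:
  y = 0: RHS = -12 is not a perfect cube.
  y = 1: RHS = 0 = (0)³ ⇒ x = 0 works.
  y = -1: RHS = -24 is not a perfect cube.
  y = 2: RHS = 84 is not a perfect cube.
  y = -2: RHS = -108 is not a perfect cube.
  y = 3: RHS = 312 is not a perfect cube.
  y = -3: RHS = -336 is not a perfect cube.
Continuing the search up to |y| = 50 finds no further solutions beyond those listed.
Collected solutions: (0, 1).

Solutions (with |y| ≤ 50): (0, 1).


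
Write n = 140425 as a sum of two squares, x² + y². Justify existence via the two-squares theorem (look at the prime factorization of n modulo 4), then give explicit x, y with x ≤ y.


Step 1: Factor n = 140425 = 5^2 · 41 · 137.
Step 2: Check the mod-4 condition on each prime factor: 5 ≡ 1 (mod 4), exponent 2; 41 ≡ 1 (mod 4), exponent 1; 137 ≡ 1 (mod 4), exponent 1.
All primes ≡ 3 (mod 4) appear to even exponent (or don't appear), so by the two-squares theorem n IS expressible as a sum of two squares.
Step 3: Build a representation. Group n = k² · m with k = 5 and m = 41 · 137 = 5617 (a product of primes ≡ 1 (mod 4)); a representation of m scales to one of n via (k·x)² + (k·y)² = k²(x² + y²). Each prime p ≡ 1 (mod 4) is itself a sum of two squares; find a² by testing p − a² for a perfect square:
  41: 41 − 1² = 40, 41 − 2² = 37, 41 − 3² = 32, 41 − 4² = 25 = 5² ⇒ 41 = 4² + 5².
  137: 137 − 1² = 136, 137 − 2² = 133, 137 − 3² = 128, 137 − 4² = 121 = 11² ⇒ 137 = 4² + 11².
  Combine using the Brahmagupta–Fibonacci identity (a² + b²)(c² + d²) = (ac − bd)² + (ad + bc)² = (ac + bd)² + (ad − bc)²:
  41 · 137 = 5617: from (4² + 5²)(4² + 11²), take (4·4 − 5·11, 4·11 + 5·4) = (16 − 55, 44 + 20) = (-39, 64); dropping signs (only squares matter) gives (39, 64); check 39² + 64² = 1521 + 4096 = 5617 ✓.
  Scale by k = 5: (5·39, 5·64) = (195, 320).
Step 4: Order so x ≤ y and verify: 195² + 320² = 38025 + 102400 = 140425 = n. ✓

n = 140425 = 195² + 320² (one valid representation with x ≤ y).


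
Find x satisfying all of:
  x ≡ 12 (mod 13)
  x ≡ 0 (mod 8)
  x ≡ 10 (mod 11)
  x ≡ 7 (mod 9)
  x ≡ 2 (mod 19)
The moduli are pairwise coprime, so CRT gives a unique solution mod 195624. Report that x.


Product of moduli M = 13 · 8 · 11 · 9 · 19 = 195624.
Merge one congruence at a time:
  Start: x ≡ 12 (mod 13).
  Combine with x ≡ 0 (mod 8); new modulus lcm = 104.
    Write x = 12 + 13·t and substitute into x ≡ 0 (mod 8): 13·t ≡ 0 − 12 = -12 (mod 8).
    Reduce coefficients mod 8: 5·t ≡ 4 (mod 8).
    The inverse of 5 mod 8 is 5 (since 5·5 = 25 = 3·8 + 1), so t ≡ 5·4 = 20 ≡ 4 (mod 8).
    Then x = 12 + 13·4 = 64, valid modulo lcm(13, 8) = 104: x ≡ 64 (mod 104).
  Combine with x ≡ 10 (mod 11); new modulus lcm = 1144.
    Write x = 64 + 104·t and substitute into x ≡ 10 (mod 11): 104·t ≡ 10 − 64 = -54 (mod 11).
    Reduce coefficients mod 11: 5·t ≡ 1 (mod 11).
    The inverse of 5 mod 11 is 9 (since 5·9 = 45 = 4·11 + 1), so t ≡ 9·1 = 9 ≡ 9 (mod 11).
    Then x = 64 + 104·9 = 1000, valid modulo lcm(104, 11) = 1144: x ≡ 1000 (mod 1144).
  Combine with x ≡ 7 (mod 9); new modulus lcm = 10296.
    Write x = 1000 + 1144·t and substitute into x ≡ 7 (mod 9): 1144·t ≡ 7 − 1000 = -993 (mod 9).
    Reduce coefficients mod 9: 1·t ≡ 6 (mod 9).
    So t ≡ 6 (mod 9).
    Then x = 1000 + 1144·6 = 7864, valid modulo lcm(1144, 9) = 10296: x ≡ 7864 (mod 10296).
  Combine with x ≡ 2 (mod 19); new modulus lcm = 195624.
    Write x = 7864 + 10296·t and substitute into x ≡ 2 (mod 19): 10296·t ≡ 2 − 7864 = -7862 (mod 19).
    Reduce coefficients mod 19: 17·t ≡ 4 (mod 19).
    The inverse of 17 mod 19 is 9 (since 17·9 = 153 = 8·19 + 1), so t ≡ 9·4 = 36 ≡ 17 (mod 19).
    Then x = 7864 + 10296·17 = 182896, valid modulo lcm(10296, 19) = 195624: x ≡ 182896 (mod 195624).
Verify against each original: 182896 mod 13 = 12, 182896 mod 8 = 0, 182896 mod 11 = 10, 182896 mod 9 = 7, 182896 mod 19 = 2.

x ≡ 182896 (mod 195624).


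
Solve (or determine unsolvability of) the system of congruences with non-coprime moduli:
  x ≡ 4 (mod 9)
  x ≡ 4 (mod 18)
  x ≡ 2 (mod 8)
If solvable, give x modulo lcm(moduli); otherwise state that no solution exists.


Moduli 9, 18, 8 are not pairwise coprime, so CRT works modulo lcm(m_i) when all pairwise compatibility conditions hold.
Pairwise compatibility: gcd(m_i, m_j) must divide a_i - a_j for every pair.
Merge one congruence at a time:
  Start: x ≡ 4 (mod 9).
  Combine with x ≡ 4 (mod 18): gcd(9, 18) = 9; 4 - 4 = 0, which IS divisible by 9, so compatible.
    Write x = 4 + 9·t and substitute into x ≡ 4 (mod 18): 9·t ≡ 4 − 4 = 0 (mod 18).
    Divide the congruence (and modulus) by g = 9: 1·t ≡ 0 (mod 2).
    So t ≡ 0 (mod 2).
    Then x = 4 + 9·0 = 4, valid modulo lcm(9, 18) = 18: x ≡ 4 (mod 18).
  Combine with x ≡ 2 (mod 8): gcd(18, 8) = 2; 2 - 4 = -2, which IS divisible by 2, so compatible.
    Write x = 4 + 18·t and substitute into x ≡ 2 (mod 8): 18·t ≡ 2 − 4 = -2 (mod 8).
    Divide the congruence (and modulus) by g = 2: 9·t ≡ -1 (mod 4).
    Reduce coefficients mod 4: 1·t ≡ 3 (mod 4).
    So t ≡ 3 (mod 4).
    Then x = 4 + 18·3 = 58, valid modulo lcm(18, 8) = 72: x ≡ 58 (mod 72).
Verify: 58 mod 9 = 4, 58 mod 18 = 4, 58 mod 8 = 2.

x ≡ 58 (mod 72).


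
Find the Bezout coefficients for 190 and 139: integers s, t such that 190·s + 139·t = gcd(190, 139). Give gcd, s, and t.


Euclidean algorithm on (190, 139) — divide until remainder is 0:
  190 = 1 · 139 + 51
  139 = 2 · 51 + 37
  51 = 1 · 37 + 14
  37 = 2 · 14 + 9
  14 = 1 · 9 + 5
  9 = 1 · 5 + 4
  5 = 1 · 4 + 1
  4 = 4 · 1 + 0
gcd(190, 139) = 1.
Track Bezout coefficients alongside the remainders: start with r₀ = 190 = a·1 + b·0 (s = 1, t = 0) and r₁ = 139 = a·0 + b·1 (s = 0, t = 1); each new remainder r_{k+1} = r_{k-1} − q_k·r_k inherits s_{k+1} = s_{k-1} − q_k·s_k, t_{k+1} = t_{k-1} − q_k·t_k, so r_k = a·s_k + b·t_k at every step:
  q = 1: r = 51, s = 1 − 1·0 = 1, t = 0 − 1·1 = -1  (check: 190·1 + 139·(-1) = 51)
  q = 2: r = 37, s = 0 − 2·1 = -2, t = 1 − 2·(-1) = 3  (check: 190·(-2) + 139·3 = 37)
  q = 1: r = 14, s = 1 − 1·(-2) = 3, t = -1 − 1·3 = -4  (check: 190·3 + 139·(-4) = 14)
  q = 2: r = 9, s = -2 − 2·3 = -8, t = 3 − 2·(-4) = 11  (check: 190·(-8) + 139·11 = 9)
  q = 1: r = 5, s = 3 − 1·(-8) = 11, t = -4 − 1·11 = -15  (check: 190·11 + 139·(-15) = 5)
  q = 1: r = 4, s = -8 − 1·11 = -19, t = 11 − 1·(-15) = 26  (check: 190·(-19) + 139·26 = 4)
  q = 1: r = 1, s = 11 − 1·(-19) = 30, t = -15 − 1·26 = -41  (check: 190·30 + 139·(-41) = 1)
The row with r = 1 (the gcd) gives the Bezout coefficients s = 30, t = -41.
Result: 190 · (30) + 139 · (-41) = 1.

gcd(190, 139) = 1; s = 30, t = -41 (check: 190·30 + 139·(-41) = 1).


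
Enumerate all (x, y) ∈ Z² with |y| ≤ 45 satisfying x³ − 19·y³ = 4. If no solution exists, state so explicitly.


The equation is x³ - 19y³ = 4. For fixed y, x³ = 19·y³ + 4, so a solution requires the RHS to be a perfect cube.
Strategy: iterate y from -45 to 45, compute RHS = 19·y³ + 4, and check whether it is a (positive or negative) perfect cube.
Check small values of y:
  y = 0: RHS = 4 is not a perfect cube.
  y = 1: RHS = 23 is not a perfect cube.
  y = -1: RHS = -15 is not a perfect cube.
  y = 2: RHS = 156 is not a perfect cube.
  y = -2: RHS = -148 is not a perfect cube.
  y = 3: RHS = 517 is not a perfect cube.
  y = -3: RHS = -509 is not a perfect cube.
Continuing the search up to |y| = 45 finds no solutions either.
No (x, y) in the scanned range satisfies the equation.

No integer solutions with |y| ≤ 45.


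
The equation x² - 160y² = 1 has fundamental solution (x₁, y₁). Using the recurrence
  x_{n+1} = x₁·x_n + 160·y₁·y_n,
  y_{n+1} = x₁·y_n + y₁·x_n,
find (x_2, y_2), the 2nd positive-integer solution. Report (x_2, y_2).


Step 1: Find the fundamental solution (x₁, y₁) of x² - 160y² = 1.
  Expand √160 as a continued fraction. a₀ = ⌊√160⌋ = 12; iterate m_{k+1} = d_k·a_k − m_k, d_{k+1} = (160 − m_{k+1}²)/d_k, a_{k+1} = ⌊(a₀ + m_{k+1})/d_{k+1}⌋ (starting m₀ = 0, d₀ = 1), with convergents p_k = a_k·p_{k-1} + p_{k-2}, q_k = a_k·q_{k-1} + q_{k-2} (p₋₁ = 1, q₋₁ = 0):
  k = 0: a₀ = 12; p₀/q₀ = 12/1; p₀² − 160·q₀² = 144 − 160 = -16.
  k = 1: m = 12, d = 16, a = ⌊(12 + 12)/16⌋ = 1; p/q = (1·12 + 1)/(1·1 + 0) = 13/1; p² − 160·q² = 169 − 160 = 9.
  k = 2: m = 4, d = 9, a = ⌊(12 + 4)/9⌋ = 1; p/q = (1·13 + 12)/(1·1 + 1) = 25/2; p² − 160·q² = 625 − 640 = -15.
  k = 3: m = 5, d = 15, a = ⌊(12 + 5)/15⌋ = 1; p/q = (1·25 + 13)/(1·2 + 1) = 38/3; p² − 160·q² = 1444 − 1440 = 4.
  k = 4: m = 10, d = 4, a = ⌊(12 + 10)/4⌋ = 5; p/q = (5·38 + 25)/(5·3 + 2) = 215/17; p² − 160·q² = 46225 − 46240 = -15.
  k = 5: m = 10, d = 15, a = ⌊(12 + 10)/15⌋ = 1; p/q = (1·215 + 38)/(1·17 + 3) = 253/20; p² − 160·q² = 64009 − 64000 = 9.
  k = 6: m = 5, d = 9, a = ⌊(12 + 5)/9⌋ = 1; p/q = (1·253 + 215)/(1·20 + 17) = 468/37; p² − 160·q² = 219024 − 219040 = -16.
  k = 7: m = 4, d = 16, a = ⌊(12 + 4)/16⌋ = 1; p/q = (1·468 + 253)/(1·37 + 20) = 721/57; p² − 160·q² = 519841 − 519840 = 1.
  The first convergent with p² − 160·q² = 1 gives the fundamental solution (x₁, y₁) = (721, 57).
Step 2: Apply the recurrence (x_{n+1}, y_{n+1}) = (x₁x_n + 160y₁y_n, x₁y_n + y₁x_n) repeatedly.
  From (x_1, y_1) = (721, 57): x_2 = 721·721 + 160·57·57 = 1039681; y_2 = 721·57 + 57·721 = 82194.
Step 3: Verify x_2² - 160·y_2² = 1080936581761 - 1080936581760 = 1 (should be 1). ✓

(x_1, y_1) = (721, 57); (x_2, y_2) = (1039681, 82194).


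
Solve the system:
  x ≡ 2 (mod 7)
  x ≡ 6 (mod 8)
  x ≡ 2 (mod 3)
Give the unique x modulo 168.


Moduli 7, 8, 3 are pairwise coprime; by CRT there is a unique solution modulo M = 7 · 8 · 3 = 168.
Solve pairwise, accumulating the modulus:
  Start with x ≡ 2 (mod 7).
  Combine with x ≡ 6 (mod 8): since gcd(7, 8) = 1, we get a unique residue mod 56.
    Write x = 2 + 7·t and substitute into x ≡ 6 (mod 8): 7·t ≡ 6 − 2 = 4 (mod 8).
    The inverse of 7 mod 8 is 7 (since 7·7 = 49 = 6·8 + 1), so t ≡ 7·4 = 28 ≡ 4 (mod 8).
    Then x = 2 + 7·4 = 30, valid modulo lcm(7, 8) = 56: x ≡ 30 (mod 56).
  Combine with x ≡ 2 (mod 3): since gcd(56, 3) = 1, we get a unique residue mod 168.
    Write x = 30 + 56·t and substitute into x ≡ 2 (mod 3): 56·t ≡ 2 − 30 = -28 (mod 3).
    Reduce coefficients mod 3: 2·t ≡ 2 (mod 3).
    The inverse of 2 mod 3 is 2 (since 2·2 = 4 = 1·3 + 1), so t ≡ 2·2 = 4 ≡ 1 (mod 3).
    Then x = 30 + 56·1 = 86, valid modulo lcm(56, 3) = 168: x ≡ 86 (mod 168).
Verify: 86 mod 7 = 2 ✓, 86 mod 8 = 6 ✓, 86 mod 3 = 2 ✓.

x ≡ 86 (mod 168).


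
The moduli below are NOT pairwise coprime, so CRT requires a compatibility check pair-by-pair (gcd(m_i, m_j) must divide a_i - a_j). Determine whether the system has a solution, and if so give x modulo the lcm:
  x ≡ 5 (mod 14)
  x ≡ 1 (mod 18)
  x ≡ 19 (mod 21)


Moduli 14, 18, 21 are not pairwise coprime, so CRT works modulo lcm(m_i) when all pairwise compatibility conditions hold.
Pairwise compatibility: gcd(m_i, m_j) must divide a_i - a_j for every pair.
Merge one congruence at a time:
  Start: x ≡ 5 (mod 14).
  Combine with x ≡ 1 (mod 18): gcd(14, 18) = 2; 1 - 5 = -4, which IS divisible by 2, so compatible.
    Write x = 5 + 14·t and substitute into x ≡ 1 (mod 18): 14·t ≡ 1 − 5 = -4 (mod 18).
    Divide the congruence (and modulus) by g = 2: 7·t ≡ -2 (mod 9).
    Reduce coefficients mod 9: 7·t ≡ 7 (mod 9).
    The inverse of 7 mod 9 is 4 (since 7·4 = 28 = 3·9 + 1), so t ≡ 4·7 = 28 ≡ 1 (mod 9).
    Then x = 5 + 14·1 = 19, valid modulo lcm(14, 18) = 126: x ≡ 19 (mod 126).
  Combine with x ≡ 19 (mod 21): gcd(126, 21) = 21; 19 - 19 = 0, which IS divisible by 21, so compatible.
    Write x = 19 + 126·t and substitute into x ≡ 19 (mod 21): 126·t ≡ 19 − 19 = 0 (mod 21).
    Divide the congruence (and modulus) by g = 21: 6·t ≡ 0 (mod 1).
    Modulo 1 every t works; take t = 0.
    Then x = 19 + 126·0 = 19, valid modulo lcm(126, 21) = 126: x ≡ 19 (mod 126).
Verify: 19 mod 14 = 5, 19 mod 18 = 1, 19 mod 21 = 19.

x ≡ 19 (mod 126).


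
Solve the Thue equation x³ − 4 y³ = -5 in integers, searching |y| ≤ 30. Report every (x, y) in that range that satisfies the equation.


The equation is x³ - 4y³ = -5. For fixed y, x³ = 4·y³ − 5, so a solution requires the RHS to be a perfect cube.
Strategy: iterate y from -30 to 30, compute RHS = 4·y³ − 5, and check whether it is a (positive or negative) perfect cube.
Check small values of y:
  y = 0: RHS = -5 is not a perfect cube.
  y = 1: RHS = -1 = (-1)³ ⇒ x = -1 works.
  y = -1: RHS = -9 is not a perfect cube.
  y = 2: RHS = 27 = (3)³ ⇒ x = 3 works.
  y = -2: RHS = -37 is not a perfect cube.
  y = 3: RHS = 103 is not a perfect cube.
  y = -3: RHS = -113 is not a perfect cube.
Continuing the search up to |y| = 30 finds no further solutions beyond those listed.
Collected solutions: (-1, 1), (3, 2).

Solutions (with |y| ≤ 30): (-1, 1), (3, 2).


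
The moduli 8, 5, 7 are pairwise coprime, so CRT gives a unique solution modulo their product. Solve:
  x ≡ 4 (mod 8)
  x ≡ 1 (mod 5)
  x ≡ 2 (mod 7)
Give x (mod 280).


Moduli 8, 5, 7 are pairwise coprime; by CRT there is a unique solution modulo M = 8 · 5 · 7 = 280.
Solve pairwise, accumulating the modulus:
  Start with x ≡ 4 (mod 8).
  Combine with x ≡ 1 (mod 5): since gcd(8, 5) = 1, we get a unique residue mod 40.
    Write x = 4 + 8·t and substitute into x ≡ 1 (mod 5): 8·t ≡ 1 − 4 = -3 (mod 5).
    Reduce coefficients mod 5: 3·t ≡ 2 (mod 5).
    The inverse of 3 mod 5 is 2 (since 3·2 = 6 = 1·5 + 1), so t ≡ 2·2 = 4 ≡ 4 (mod 5).
    Then x = 4 + 8·4 = 36, valid modulo lcm(8, 5) = 40: x ≡ 36 (mod 40).
  Combine with x ≡ 2 (mod 7): since gcd(40, 7) = 1, we get a unique residue mod 280.
    Write x = 36 + 40·t and substitute into x ≡ 2 (mod 7): 40·t ≡ 2 − 36 = -34 (mod 7).
    Reduce coefficients mod 7: 5·t ≡ 1 (mod 7).
    The inverse of 5 mod 7 is 3 (since 5·3 = 15 = 2·7 + 1), so t ≡ 3·1 = 3 ≡ 3 (mod 7).
    Then x = 36 + 40·3 = 156, valid modulo lcm(40, 7) = 280: x ≡ 156 (mod 280).
Verify: 156 mod 8 = 4 ✓, 156 mod 5 = 1 ✓, 156 mod 7 = 2 ✓.

x ≡ 156 (mod 280).


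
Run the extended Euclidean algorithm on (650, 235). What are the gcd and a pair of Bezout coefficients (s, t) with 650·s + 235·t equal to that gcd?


Euclidean algorithm on (650, 235) — divide until remainder is 0:
  650 = 2 · 235 + 180
  235 = 1 · 180 + 55
  180 = 3 · 55 + 15
  55 = 3 · 15 + 10
  15 = 1 · 10 + 5
  10 = 2 · 5 + 0
gcd(650, 235) = 5.
Track Bezout coefficients alongside the remainders: start with r₀ = 650 = a·1 + b·0 (s = 1, t = 0) and r₁ = 235 = a·0 + b·1 (s = 0, t = 1); each new remainder r_{k+1} = r_{k-1} − q_k·r_k inherits s_{k+1} = s_{k-1} − q_k·s_k, t_{k+1} = t_{k-1} − q_k·t_k, so r_k = a·s_k + b·t_k at every step:
  q = 2: r = 180, s = 1 − 2·0 = 1, t = 0 − 2·1 = -2  (check: 650·1 + 235·(-2) = 180)
  q = 1: r = 55, s = 0 − 1·1 = -1, t = 1 − 1·(-2) = 3  (check: 650·(-1) + 235·3 = 55)
  q = 3: r = 15, s = 1 − 3·(-1) = 4, t = -2 − 3·3 = -11  (check: 650·4 + 235·(-11) = 15)
  q = 3: r = 10, s = -1 − 3·4 = -13, t = 3 − 3·(-11) = 36  (check: 650·(-13) + 235·36 = 10)
  q = 1: r = 5, s = 4 − 1·(-13) = 17, t = -11 − 1·36 = -47  (check: 650·17 + 235·(-47) = 5)
The row with r = 5 (the gcd) gives the Bezout coefficients s = 17, t = -47.
Result: 650 · (17) + 235 · (-47) = 5.

gcd(650, 235) = 5; s = 17, t = -47 (check: 650·17 + 235·(-47) = 5).


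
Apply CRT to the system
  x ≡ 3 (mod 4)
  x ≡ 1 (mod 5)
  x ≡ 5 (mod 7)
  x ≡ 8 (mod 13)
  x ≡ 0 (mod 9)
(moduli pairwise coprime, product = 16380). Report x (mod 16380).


Product of moduli M = 4 · 5 · 7 · 13 · 9 = 16380.
Merge one congruence at a time:
  Start: x ≡ 3 (mod 4).
  Combine with x ≡ 1 (mod 5); new modulus lcm = 20.
    Write x = 3 + 4·t and substitute into x ≡ 1 (mod 5): 4·t ≡ 1 − 3 = -2 (mod 5).
    Reduce coefficients mod 5: 4·t ≡ 3 (mod 5).
    The inverse of 4 mod 5 is 4 (since 4·4 = 16 = 3·5 + 1), so t ≡ 4·3 = 12 ≡ 2 (mod 5).
    Then x = 3 + 4·2 = 11, valid modulo lcm(4, 5) = 20: x ≡ 11 (mod 20).
  Combine with x ≡ 5 (mod 7); new modulus lcm = 140.
    Write x = 11 + 20·t and substitute into x ≡ 5 (mod 7): 20·t ≡ 5 − 11 = -6 (mod 7).
    Reduce coefficients mod 7: 6·t ≡ 1 (mod 7).
    The inverse of 6 mod 7 is 6 (since 6·6 = 36 = 5·7 + 1), so t ≡ 6·1 = 6 ≡ 6 (mod 7).
    Then x = 11 + 20·6 = 131, valid modulo lcm(20, 7) = 140: x ≡ 131 (mod 140).
  Combine with x ≡ 8 (mod 13); new modulus lcm = 1820.
    Write x = 131 + 140·t and substitute into x ≡ 8 (mod 13): 140·t ≡ 8 − 131 = -123 (mod 13).
    Reduce coefficients mod 13: 10·t ≡ 7 (mod 13).
    The inverse of 10 mod 13 is 4 (since 10·4 = 40 = 3·13 + 1), so t ≡ 4·7 = 28 ≡ 2 (mod 13).
    Then x = 131 + 140·2 = 411, valid modulo lcm(140, 13) = 1820: x ≡ 411 (mod 1820).
  Combine with x ≡ 0 (mod 9); new modulus lcm = 16380.
    Write x = 411 + 1820·t and substitute into x ≡ 0 (mod 9): 1820·t ≡ 0 − 411 = -411 (mod 9).
    Reduce coefficients mod 9: 2·t ≡ 3 (mod 9).
    The inverse of 2 mod 9 is 5 (since 2·5 = 10 = 1·9 + 1), so t ≡ 5·3 = 15 ≡ 6 (mod 9).
    Then x = 411 + 1820·6 = 11331, valid modulo lcm(1820, 9) = 16380: x ≡ 11331 (mod 16380).
Verify against each original: 11331 mod 4 = 3, 11331 mod 5 = 1, 11331 mod 7 = 5, 11331 mod 13 = 8, 11331 mod 9 = 0.

x ≡ 11331 (mod 16380).


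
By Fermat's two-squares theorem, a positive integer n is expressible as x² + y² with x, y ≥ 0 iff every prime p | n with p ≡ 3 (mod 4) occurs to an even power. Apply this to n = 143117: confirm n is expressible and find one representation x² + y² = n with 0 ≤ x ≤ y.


Step 1: Factor n = 143117 = 13 · 101 · 109.
Step 2: Check the mod-4 condition on each prime factor: 13 ≡ 1 (mod 4), exponent 1; 101 ≡ 1 (mod 4), exponent 1; 109 ≡ 1 (mod 4), exponent 1.
All primes ≡ 3 (mod 4) appear to even exponent (or don't appear), so by the two-squares theorem n IS expressible as a sum of two squares.
Step 3: Build a representation. Here n = 13 · 101 · 109 is a product of primes ≡ 1 (mod 4). Each prime p ≡ 1 (mod 4) is itself a sum of two squares; find a² by testing p − a² for a perfect square:
  13: 13 − 1² = 12, 13 − 2² = 9 = 3² ⇒ 13 = 2² + 3².
  101: 101 − 1² = 100 = 10² ⇒ 101 = 1² + 10².
  109: 109 − 1² = 108, 109 − 2² = 105, 109 − 3² = 100 = 10² ⇒ 109 = 3² + 10².
  Combine using the Brahmagupta–Fibonacci identity (a² + b²)(c² + d²) = (ac − bd)² + (ad + bc)² = (ac + bd)² + (ad − bc)²:
  13 · 101 = 1313: from (2² + 3²)(1² + 10²), take (2·1 − 3·10, 2·10 + 3·1) = (2 − 30, 20 + 3) = (-28, 23); dropping signs (only squares matter) gives (28, 23); check 28² + 23² = 784 + 529 = 1313 ✓.
  1313 · 109 = 143117: from (28² + 23²)(3² + 10²), take (28·3 − 23·10, 28·10 + 23·3) = (84 − 230, 280 + 69) = (-146, 349); dropping signs (only squares matter) gives (146, 349); check 146² + 349² = 21316 + 121801 = 143117 ✓.
Step 4: Order so x ≤ y and verify: 146² + 349² = 21316 + 121801 = 143117 = n. ✓

n = 143117 = 146² + 349² (one valid representation with x ≤ y).


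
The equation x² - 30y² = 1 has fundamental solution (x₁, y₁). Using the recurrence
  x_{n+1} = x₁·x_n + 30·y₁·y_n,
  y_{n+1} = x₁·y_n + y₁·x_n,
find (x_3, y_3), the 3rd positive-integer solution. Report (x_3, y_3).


Step 1: Find the fundamental solution (x₁, y₁) of x² - 30y² = 1.
  Expand √30 as a continued fraction. a₀ = ⌊√30⌋ = 5; iterate m_{k+1} = d_k·a_k − m_k, d_{k+1} = (30 − m_{k+1}²)/d_k, a_{k+1} = ⌊(a₀ + m_{k+1})/d_{k+1}⌋ (starting m₀ = 0, d₀ = 1), with convergents p_k = a_k·p_{k-1} + p_{k-2}, q_k = a_k·q_{k-1} + q_{k-2} (p₋₁ = 1, q₋₁ = 0):
  k = 0: a₀ = 5; p₀/q₀ = 5/1; p₀² − 30·q₀² = 25 − 30 = -5.
  k = 1: m = 5, d = 5, a = ⌊(5 + 5)/5⌋ = 2; p/q = (2·5 + 1)/(2·1 + 0) = 11/2; p² − 30·q² = 121 − 120 = 1.
  The first convergent with p² − 30·q² = 1 gives the fundamental solution (x₁, y₁) = (11, 2).
Step 2: Apply the recurrence (x_{n+1}, y_{n+1}) = (x₁x_n + 30y₁y_n, x₁y_n + y₁x_n) repeatedly.
  From (x_1, y_1) = (11, 2): x_2 = 11·11 + 30·2·2 = 241; y_2 = 11·2 + 2·11 = 44.
  From (x_2, y_2) = (241, 44): x_3 = 11·241 + 30·2·44 = 5291; y_3 = 11·44 + 2·241 = 966.
Step 3: Verify x_3² - 30·y_3² = 27994681 - 27994680 = 1 (should be 1). ✓

(x_1, y_1) = (11, 2); (x_3, y_3) = (5291, 966).


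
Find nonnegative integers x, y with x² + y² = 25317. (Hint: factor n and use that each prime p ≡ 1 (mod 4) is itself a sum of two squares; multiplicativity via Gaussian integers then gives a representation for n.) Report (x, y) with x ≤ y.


Step 1: Factor n = 25317 = 3^2 · 29 · 97.
Step 2: Check the mod-4 condition on each prime factor: 3 ≡ 3 (mod 4), exponent 2 (must be even); 29 ≡ 1 (mod 4), exponent 1; 97 ≡ 1 (mod 4), exponent 1.
All primes ≡ 3 (mod 4) appear to even exponent (or don't appear), so by the two-squares theorem n IS expressible as a sum of two squares.
Step 3: Build a representation. Group n = k² · m with k = 3 and m = 29 · 97 = 2813 (a product of primes ≡ 1 (mod 4)); a representation of m scales to one of n via (k·x)² + (k·y)² = k²(x² + y²). Each prime p ≡ 1 (mod 4) is itself a sum of two squares; find a² by testing p − a² for a perfect square:
  29: 29 − 1² = 28, 29 − 2² = 25 = 5² ⇒ 29 = 2² + 5².
  97: 97 − 1² = 96, 97 − 2² = 93, 97 − 3² = 88, 97 − 4² = 81 = 9² ⇒ 97 = 4² + 9².
  Combine using the Brahmagupta–Fibonacci identity (a² + b²)(c² + d²) = (ac − bd)² + (ad + bc)² = (ac + bd)² + (ad − bc)²:
  29 · 97 = 2813: from (2² + 5²)(4² + 9²), take (2·4 − 5·9, 2·9 + 5·4) = (8 − 45, 18 + 20) = (-37, 38); dropping signs (only squares matter) gives (37, 38); check 37² + 38² = 1369 + 1444 = 2813 ✓.
  Scale by k = 3: (3·37, 3·38) = (111, 114).
Step 4: Order so x ≤ y and verify: 111² + 114² = 12321 + 12996 = 25317 = n. ✓

n = 25317 = 111² + 114² (one valid representation with x ≤ y).


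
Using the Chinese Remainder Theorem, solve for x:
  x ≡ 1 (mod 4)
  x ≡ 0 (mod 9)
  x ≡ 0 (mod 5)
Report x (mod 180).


Moduli 4, 9, 5 are pairwise coprime; by CRT there is a unique solution modulo M = 4 · 9 · 5 = 180.
Solve pairwise, accumulating the modulus:
  Start with x ≡ 1 (mod 4).
  Combine with x ≡ 0 (mod 9): since gcd(4, 9) = 1, we get a unique residue mod 36.
    Write x = 1 + 4·t and substitute into x ≡ 0 (mod 9): 4·t ≡ 0 − 1 = -1 (mod 9).
    Reduce coefficients mod 9: 4·t ≡ 8 (mod 9).
    The inverse of 4 mod 9 is 7 (since 4·7 = 28 = 3·9 + 1), so t ≡ 7·8 = 56 ≡ 2 (mod 9).
    Then x = 1 + 4·2 = 9, valid modulo lcm(4, 9) = 36: x ≡ 9 (mod 36).
  Combine with x ≡ 0 (mod 5): since gcd(36, 5) = 1, we get a unique residue mod 180.
    Write x = 9 + 36·t and substitute into x ≡ 0 (mod 5): 36·t ≡ 0 − 9 = -9 (mod 5).
    Reduce coefficients mod 5: 1·t ≡ 1 (mod 5).
    So t ≡ 1 (mod 5).
    Then x = 9 + 36·1 = 45, valid modulo lcm(36, 5) = 180: x ≡ 45 (mod 180).
Verify: 45 mod 4 = 1 ✓, 45 mod 9 = 0 ✓, 45 mod 5 = 0 ✓.

x ≡ 45 (mod 180).


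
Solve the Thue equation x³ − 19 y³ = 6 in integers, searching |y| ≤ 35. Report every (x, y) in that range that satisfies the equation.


The equation is x³ - 19y³ = 6. For fixed y, x³ = 19·y³ + 6, so a solution requires the RHS to be a perfect cube.
Strategy: iterate y from -35 to 35, compute RHS = 19·y³ + 6, and check whether it is a (positive or negative) perfect cube.
Check small values of y:
  y = 0: RHS = 6 is not a perfect cube.
  y = 1: RHS = 25 is not a perfect cube.
  y = -1: RHS = -13 is not a perfect cube.
  y = 2: RHS = 158 is not a perfect cube.
  y = -2: RHS = -146 is not a perfect cube.
  y = 3: RHS = 519 is not a perfect cube.
  y = -3: RHS = -507 is not a perfect cube.
Continuing the search up to |y| = 35 finds no solutions either.
No (x, y) in the scanned range satisfies the equation.

No integer solutions with |y| ≤ 35.


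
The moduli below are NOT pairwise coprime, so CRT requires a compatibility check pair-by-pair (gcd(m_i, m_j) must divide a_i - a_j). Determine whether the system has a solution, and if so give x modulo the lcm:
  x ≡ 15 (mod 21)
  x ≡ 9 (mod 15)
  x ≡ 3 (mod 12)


Moduli 21, 15, 12 are not pairwise coprime, so CRT works modulo lcm(m_i) when all pairwise compatibility conditions hold.
Pairwise compatibility: gcd(m_i, m_j) must divide a_i - a_j for every pair.
Merge one congruence at a time:
  Start: x ≡ 15 (mod 21).
  Combine with x ≡ 9 (mod 15): gcd(21, 15) = 3; 9 - 15 = -6, which IS divisible by 3, so compatible.
    Write x = 15 + 21·t and substitute into x ≡ 9 (mod 15): 21·t ≡ 9 − 15 = -6 (mod 15).
    Divide the congruence (and modulus) by g = 3: 7·t ≡ -2 (mod 5).
    Reduce coefficients mod 5: 2·t ≡ 3 (mod 5).
    The inverse of 2 mod 5 is 3 (since 2·3 = 6 = 1·5 + 1), so t ≡ 3·3 = 9 ≡ 4 (mod 5).
    Then x = 15 + 21·4 = 99, valid modulo lcm(21, 15) = 105: x ≡ 99 (mod 105).
  Combine with x ≡ 3 (mod 12): gcd(105, 12) = 3; 3 - 99 = -96, which IS divisible by 3, so compatible.
    Write x = 99 + 105·t and substitute into x ≡ 3 (mod 12): 105·t ≡ 3 − 99 = -96 (mod 12).
    Divide the congruence (and modulus) by g = 3: 35·t ≡ -32 (mod 4).
    Reduce coefficients mod 4: 3·t ≡ 0 (mod 4).
    The inverse of 3 mod 4 is 3 (since 3·3 = 9 = 2·4 + 1), so t ≡ 3·0 = 0 ≡ 0 (mod 4).
    Then x = 99 + 105·0 = 99, valid modulo lcm(105, 12) = 420: x ≡ 99 (mod 420).
Verify: 99 mod 21 = 15, 99 mod 15 = 9, 99 mod 12 = 3.

x ≡ 99 (mod 420).


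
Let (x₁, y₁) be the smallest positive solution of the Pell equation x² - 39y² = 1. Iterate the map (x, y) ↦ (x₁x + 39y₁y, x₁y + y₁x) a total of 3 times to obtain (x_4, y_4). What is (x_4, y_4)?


Step 1: Find the fundamental solution (x₁, y₁) of x² - 39y² = 1.
  Expand √39 as a continued fraction. a₀ = ⌊√39⌋ = 6; iterate m_{k+1} = d_k·a_k − m_k, d_{k+1} = (39 − m_{k+1}²)/d_k, a_{k+1} = ⌊(a₀ + m_{k+1})/d_{k+1}⌋ (starting m₀ = 0, d₀ = 1), with convergents p_k = a_k·p_{k-1} + p_{k-2}, q_k = a_k·q_{k-1} + q_{k-2} (p₋₁ = 1, q₋₁ = 0):
  k = 0: a₀ = 6; p₀/q₀ = 6/1; p₀² − 39·q₀² = 36 − 39 = -3.
  k = 1: m = 6, d = 3, a = ⌊(6 + 6)/3⌋ = 4; p/q = (4·6 + 1)/(4·1 + 0) = 25/4; p² − 39·q² = 625 − 624 = 1.
  The first convergent with p² − 39·q² = 1 gives the fundamental solution (x₁, y₁) = (25, 4).
Step 2: Apply the recurrence (x_{n+1}, y_{n+1}) = (x₁x_n + 39y₁y_n, x₁y_n + y₁x_n) repeatedly.
  From (x_1, y_1) = (25, 4): x_2 = 25·25 + 39·4·4 = 1249; y_2 = 25·4 + 4·25 = 200.
  From (x_2, y_2) = (1249, 200): x_3 = 25·1249 + 39·4·200 = 62425; y_3 = 25·200 + 4·1249 = 9996.
  From (x_3, y_3) = (62425, 9996): x_4 = 25·62425 + 39·4·9996 = 3120001; y_4 = 25·9996 + 4·62425 = 499600.
Step 3: Verify x_4² - 39·y_4² = 9734406240001 - 9734406240000 = 1 (should be 1). ✓

(x_1, y_1) = (25, 4); (x_4, y_4) = (3120001, 499600).


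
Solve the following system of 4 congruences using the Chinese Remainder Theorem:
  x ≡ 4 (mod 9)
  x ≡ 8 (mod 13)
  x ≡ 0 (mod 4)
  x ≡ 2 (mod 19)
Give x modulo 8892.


Product of moduli M = 9 · 13 · 4 · 19 = 8892.
Merge one congruence at a time:
  Start: x ≡ 4 (mod 9).
  Combine with x ≡ 8 (mod 13); new modulus lcm = 117.
    Write x = 4 + 9·t and substitute into x ≡ 8 (mod 13): 9·t ≡ 8 − 4 = 4 (mod 13).
    The inverse of 9 mod 13 is 3 (since 9·3 = 27 = 2·13 + 1), so t ≡ 3·4 = 12 ≡ 12 (mod 13).
    Then x = 4 + 9·12 = 112, valid modulo lcm(9, 13) = 117: x ≡ 112 (mod 117).
  Combine with x ≡ 0 (mod 4); new modulus lcm = 468.
    Write x = 112 + 117·t and substitute into x ≡ 0 (mod 4): 117·t ≡ 0 − 112 = -112 (mod 4).
    Reduce coefficients mod 4: 1·t ≡ 0 (mod 4).
    So t ≡ 0 (mod 4).
    Then x = 112 + 117·0 = 112, valid modulo lcm(117, 4) = 468: x ≡ 112 (mod 468).
  Combine with x ≡ 2 (mod 19); new modulus lcm = 8892.
    Write x = 112 + 468·t and substitute into x ≡ 2 (mod 19): 468·t ≡ 2 − 112 = -110 (mod 19).
    Reduce coefficients mod 19: 12·t ≡ 4 (mod 19).
    The inverse of 12 mod 19 is 8 (since 12·8 = 96 = 5·19 + 1), so t ≡ 8·4 = 32 ≡ 13 (mod 19).
    Then x = 112 + 468·13 = 6196, valid modulo lcm(468, 19) = 8892: x ≡ 6196 (mod 8892).
Verify against each original: 6196 mod 9 = 4, 6196 mod 13 = 8, 6196 mod 4 = 0, 6196 mod 19 = 2.

x ≡ 6196 (mod 8892).


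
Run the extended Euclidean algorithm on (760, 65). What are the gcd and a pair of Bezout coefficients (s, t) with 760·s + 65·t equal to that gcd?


Euclidean algorithm on (760, 65) — divide until remainder is 0:
  760 = 11 · 65 + 45
  65 = 1 · 45 + 20
  45 = 2 · 20 + 5
  20 = 4 · 5 + 0
gcd(760, 65) = 5.
Track Bezout coefficients alongside the remainders: start with r₀ = 760 = a·1 + b·0 (s = 1, t = 0) and r₁ = 65 = a·0 + b·1 (s = 0, t = 1); each new remainder r_{k+1} = r_{k-1} − q_k·r_k inherits s_{k+1} = s_{k-1} − q_k·s_k, t_{k+1} = t_{k-1} − q_k·t_k, so r_k = a·s_k + b·t_k at every step:
  q = 11: r = 45, s = 1 − 11·0 = 1, t = 0 − 11·1 = -11  (check: 760·1 + 65·(-11) = 45)
  q = 1: r = 20, s = 0 − 1·1 = -1, t = 1 − 1·(-11) = 12  (check: 760·(-1) + 65·12 = 20)
  q = 2: r = 5, s = 1 − 2·(-1) = 3, t = -11 − 2·12 = -35  (check: 760·3 + 65·(-35) = 5)
The row with r = 5 (the gcd) gives the Bezout coefficients s = 3, t = -35.
Result: 760 · (3) + 65 · (-35) = 5.

gcd(760, 65) = 5; s = 3, t = -35 (check: 760·3 + 65·(-35) = 5).


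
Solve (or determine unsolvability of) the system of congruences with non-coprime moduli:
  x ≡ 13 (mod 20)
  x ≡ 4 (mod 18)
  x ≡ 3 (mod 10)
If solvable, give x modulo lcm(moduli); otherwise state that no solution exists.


Moduli 20, 18, 10 are not pairwise coprime, so CRT works modulo lcm(m_i) when all pairwise compatibility conditions hold.
Pairwise compatibility: gcd(m_i, m_j) must divide a_i - a_j for every pair.
Merge one congruence at a time:
  Start: x ≡ 13 (mod 20).
  Combine with x ≡ 4 (mod 18): gcd(20, 18) = 2, and 4 - 13 = -9 is NOT divisible by 2.
    ⇒ system is inconsistent (no integer solution).

No solution (the system is inconsistent).


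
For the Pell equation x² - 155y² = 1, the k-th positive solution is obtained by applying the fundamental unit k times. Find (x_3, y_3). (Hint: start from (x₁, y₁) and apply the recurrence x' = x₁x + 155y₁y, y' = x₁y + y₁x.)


Step 1: Find the fundamental solution (x₁, y₁) of x² - 155y² = 1.
  Expand √155 as a continued fraction. a₀ = ⌊√155⌋ = 12; iterate m_{k+1} = d_k·a_k − m_k, d_{k+1} = (155 − m_{k+1}²)/d_k, a_{k+1} = ⌊(a₀ + m_{k+1})/d_{k+1}⌋ (starting m₀ = 0, d₀ = 1), with convergents p_k = a_k·p_{k-1} + p_{k-2}, q_k = a_k·q_{k-1} + q_{k-2} (p₋₁ = 1, q₋₁ = 0):
  k = 0: a₀ = 12; p₀/q₀ = 12/1; p₀² − 155·q₀² = 144 − 155 = -11.
  k = 1: m = 12, d = 11, a = ⌊(12 + 12)/11⌋ = 2; p/q = (2·12 + 1)/(2·1 + 0) = 25/2; p² − 155·q² = 625 − 620 = 5.
  k = 2: m = 10, d = 5, a = ⌊(12 + 10)/5⌋ = 4; p/q = (4·25 + 12)/(4·2 + 1) = 112/9; p² − 155·q² = 12544 − 12555 = -11.
  k = 3: m = 10, d = 11, a = ⌊(12 + 10)/11⌋ = 2; p/q = (2·112 + 25)/(2·9 + 2) = 249/20; p² − 155·q² = 62001 − 62000 = 1.
  The first convergent with p² − 155·q² = 1 gives the fundamental solution (x₁, y₁) = (249, 20).
Step 2: Apply the recurrence (x_{n+1}, y_{n+1}) = (x₁x_n + 155y₁y_n, x₁y_n + y₁x_n) repeatedly.
  From (x_1, y_1) = (249, 20): x_2 = 249·249 + 155·20·20 = 124001; y_2 = 249·20 + 20·249 = 9960.
  From (x_2, y_2) = (124001, 9960): x_3 = 249·124001 + 155·20·9960 = 61752249; y_3 = 249·9960 + 20·124001 = 4960060.
Step 3: Verify x_3² - 155·y_3² = 3813340256558001 - 3813340256558000 = 1 (should be 1). ✓

(x_1, y_1) = (249, 20); (x_3, y_3) = (61752249, 4960060).
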